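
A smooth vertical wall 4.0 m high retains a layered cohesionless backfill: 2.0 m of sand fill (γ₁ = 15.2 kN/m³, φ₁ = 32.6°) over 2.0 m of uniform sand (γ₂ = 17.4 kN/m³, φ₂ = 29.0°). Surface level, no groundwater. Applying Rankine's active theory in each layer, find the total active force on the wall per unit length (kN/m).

K_a1 = tan²(45°−32.6°/2) = 0.2997; K_a2 = tan²(45°−29.0°/2) = 0.3470.
Layer 1: σ at base = K_a1 γ₁ h₁ = 9.112 kPa; P₁ = ½×9.112×2.0 = 9.112.
Layer 2: σ_v at top = γ₁h₁ = 30.40; σ_h top = K_a2×30.40 = 10.55; σ_h base = K_a2×(30.40+17.4×2.0) = 22.62.
P₂ = ½(10.55+22.62)×2.0 = 33.17. Total P_a = 9.112+33.17 = 42.28 kN/m.

42.3 kN/m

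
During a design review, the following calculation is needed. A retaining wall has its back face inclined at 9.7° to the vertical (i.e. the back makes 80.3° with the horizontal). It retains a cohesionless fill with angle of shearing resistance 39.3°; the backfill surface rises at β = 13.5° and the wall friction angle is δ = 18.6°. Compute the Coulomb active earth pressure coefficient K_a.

K_a = sin²(α+φ) / [sin²α · sin(α−δ) · (1 + √{sin(φ+δ)sin(φ−β) / (sin(α−δ)sin(α+β))})²].
With α = 80.3°, φ = 39.3°, δ = 18.6°, β = 13.5°: K_a = 0.3255.

0.325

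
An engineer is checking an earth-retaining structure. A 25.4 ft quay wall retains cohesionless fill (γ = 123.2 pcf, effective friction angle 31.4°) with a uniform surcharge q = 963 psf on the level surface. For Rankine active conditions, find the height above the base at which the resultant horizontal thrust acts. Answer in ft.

K_a = 0.3149.
Triangular part P₁ = ½K_aγH² = 12520 at H/3 = 8.467 ft; rectangular part P₂ = K_a q H = 7703 at H/2 = 12.70 ft.
ȳ = (P₁·8.467 + P₂·12.70)/(P₁+P₂) = 10.08 ft.

10.1 ft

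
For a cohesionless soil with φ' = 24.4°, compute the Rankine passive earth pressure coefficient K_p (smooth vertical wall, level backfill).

K_p = (1 + sin φ)/(1 − sin φ) = tan²(45° + 24.4°/2) = 2.408.

2.41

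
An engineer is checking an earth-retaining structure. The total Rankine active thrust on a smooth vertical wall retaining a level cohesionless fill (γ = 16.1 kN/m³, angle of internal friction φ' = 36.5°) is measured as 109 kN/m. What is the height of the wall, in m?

7.30 m

K_a = 0.2541. P_a = ½ K_a γ H² ⇒ H = √(2P_a/(K_a γ)).
H = √(2×109/(0.2541×16.1)) = 7.300 m.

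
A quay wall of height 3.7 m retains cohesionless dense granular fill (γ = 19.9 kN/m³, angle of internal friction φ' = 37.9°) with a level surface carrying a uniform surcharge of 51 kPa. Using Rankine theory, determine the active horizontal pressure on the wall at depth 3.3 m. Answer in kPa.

K_a = (1 − sin φ)/(1 + sin φ) = 0.2389.
σ_v = γz + q = 19.9 × 3.3 + 51 = 116.7 kPa.
σ_h = K_a σ_v = 0.2389 × 116.7 = 27.88 kPa.

27.9 kPa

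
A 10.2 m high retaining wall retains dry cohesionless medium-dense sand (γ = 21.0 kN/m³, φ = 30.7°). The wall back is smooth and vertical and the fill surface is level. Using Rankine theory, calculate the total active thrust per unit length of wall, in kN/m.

K_a = tan²(45° − φ/2) = 0.3240.
P_a = ½ K_a γ H² = 0.5 × 0.3240 × 21.0 × 10.2² = 354.0 kN/m.

354 kN/m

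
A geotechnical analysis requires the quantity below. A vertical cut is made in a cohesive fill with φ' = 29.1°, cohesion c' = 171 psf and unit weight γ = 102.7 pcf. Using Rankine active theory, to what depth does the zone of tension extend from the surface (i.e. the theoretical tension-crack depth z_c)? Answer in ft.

5.66 ft

K_a = tan²(45° − 29.1°/2) = 0.3456; √K_a = 0.5879.
The active pressure is zero where K_a γ z = 2c√K_a, so z_c = 2c/(γ√K_a) = 2×171/(102.7×0.5879) = 5.665 ft.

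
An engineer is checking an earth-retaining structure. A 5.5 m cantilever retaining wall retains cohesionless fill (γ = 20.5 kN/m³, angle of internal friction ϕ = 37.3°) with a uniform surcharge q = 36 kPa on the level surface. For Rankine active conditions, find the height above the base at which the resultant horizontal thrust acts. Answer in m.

2.19 m

K_a = 0.2453.
Triangular part P₁ = ½K_aγH² = 76.07 at H/3 = 1.833 m; rectangular part P₂ = K_a q H = 48.58 at H/2 = 2.750 m.
ȳ = (P₁·1.833 + P₂·2.750)/(P₁+P₂) = 2.191 m.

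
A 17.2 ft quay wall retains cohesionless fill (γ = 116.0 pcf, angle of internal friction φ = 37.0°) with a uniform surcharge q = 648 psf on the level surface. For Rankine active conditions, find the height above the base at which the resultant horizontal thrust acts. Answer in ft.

K_a = 0.2486.
Triangular part P₁ = ½K_aγH² = 4265 at H/3 = 5.733 ft; rectangular part P₂ = K_a q H = 2771 at H/2 = 8.600 ft.
ȳ = (P₁·5.733 + P₂·8.600)/(P₁+P₂) = 6.862 ft.

6.86 ft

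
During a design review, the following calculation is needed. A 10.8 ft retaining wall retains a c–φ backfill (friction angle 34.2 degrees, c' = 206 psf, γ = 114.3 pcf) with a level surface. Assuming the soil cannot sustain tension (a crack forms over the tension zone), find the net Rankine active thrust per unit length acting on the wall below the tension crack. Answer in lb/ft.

K_a = 0.2803; √K_a = 0.5295.
Tension-crack depth z_c = 2c/(γ√K_a) = 2×206/(114.3×0.5295) = 6.808 ft.
σ_a at base = K_a γ H − 2c√K_a = 0.2803×114.3×10.8 − 2×206×0.5295 = 127.9 psf.
P_a = ½ × 127.9 × (H − z_c) = 0.5×127.9×3.992 = 255.3 lb/ft.

255 lb/ft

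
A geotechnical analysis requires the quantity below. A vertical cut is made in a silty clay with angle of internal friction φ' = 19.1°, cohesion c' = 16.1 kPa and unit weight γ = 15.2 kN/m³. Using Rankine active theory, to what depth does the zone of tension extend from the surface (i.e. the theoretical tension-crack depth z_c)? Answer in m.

2.98 m

K_a = tan²(45° − 19.1°/2) = 0.5069; √K_a = 0.7120.
The active pressure is zero where K_a γ z = 2c√K_a, so z_c = 2c/(γ√K_a) = 2×16.1/(15.2×0.7120) = 2.975 m.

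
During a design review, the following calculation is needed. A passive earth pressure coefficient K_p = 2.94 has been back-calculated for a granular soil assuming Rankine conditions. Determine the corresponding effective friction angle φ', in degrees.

K_p = (1+sin φ)/(1−sin φ) ⇒ sin φ = (K_p − 1)/(K_p + 1) = 0.4924.
φ = arcsin(0.4924) = 29.50°.

29.5°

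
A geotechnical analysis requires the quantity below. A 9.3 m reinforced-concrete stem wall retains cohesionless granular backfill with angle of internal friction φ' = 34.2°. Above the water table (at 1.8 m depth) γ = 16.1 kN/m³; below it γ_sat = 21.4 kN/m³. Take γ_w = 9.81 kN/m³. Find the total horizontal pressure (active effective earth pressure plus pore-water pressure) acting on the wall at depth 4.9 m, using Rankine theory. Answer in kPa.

48.6 kPa

K_a = (1 − sin φ)/(1 + sin φ) = 0.2803.
γ' = 21.4 − 9.81 = 11.59 kN/m³.
Effective vertical stress at 4.9 m: σ'_v = 16.1×1.8 + 11.59×3.10 = 64.91 kPa.
σ'_h = K_a σ'_v = 0.2803 × 64.91 = 18.20 kPa; u = γ_w × 3.10 = 30.41 kPa.
Total σ_h = 18.20 + 30.41 = 48.61 kPa.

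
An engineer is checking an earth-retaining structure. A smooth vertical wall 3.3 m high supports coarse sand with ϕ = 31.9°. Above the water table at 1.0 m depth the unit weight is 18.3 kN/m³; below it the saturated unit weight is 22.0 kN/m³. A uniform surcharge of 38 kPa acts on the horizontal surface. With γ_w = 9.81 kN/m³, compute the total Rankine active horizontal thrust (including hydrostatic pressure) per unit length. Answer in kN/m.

K_a = tan²(45° − φ/2) = 0.3085.
γ' = 22.0 − 9.81 = 12.19 kN/m³. h₂ = H − d_w = 2.3 m.
σ'_h: at surface K_a·q = 11.72; at WT K_a(q+γd_w) = 17.37; at base K_a(q+γd_w+γ'h₂) = 26.02 kPa.
P₁ = ½(11.72+17.37)×1.0 = 14.55; P₂ = ½(17.37+26.02)×2.3 = 49.90; P_w = ½γ_w h₂² = 25.95.
Total = 14.55+49.90+25.95 = 90.39 kN/m.

90.4 kN/m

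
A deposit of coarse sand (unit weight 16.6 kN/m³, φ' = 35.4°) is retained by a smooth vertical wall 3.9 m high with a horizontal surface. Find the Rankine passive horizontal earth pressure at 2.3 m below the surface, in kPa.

K_p = (1 + sin φ)/(1 − sin φ) = 3.754.
σ_h = K_p γ z = 3.754 × 16.6 × 2.3 = 143.3 kPa.

143 kPa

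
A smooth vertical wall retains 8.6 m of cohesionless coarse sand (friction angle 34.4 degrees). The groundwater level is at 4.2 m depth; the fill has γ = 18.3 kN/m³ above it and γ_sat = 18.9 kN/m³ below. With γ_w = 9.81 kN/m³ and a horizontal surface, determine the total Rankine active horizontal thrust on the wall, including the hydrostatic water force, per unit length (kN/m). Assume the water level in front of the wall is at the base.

258 kN/m

K_a = tan²(45° − φ/2) = 0.2780.
γ' = 18.9 − 9.81 = 9.090 kN/m³. Depth below WT = 4.4 m.
σ'_h at WT = K_a γ d_w = 21.37 kPa; at base = 21.37 + K_a γ' × 4.4 = 32.48 kPa.
P₁ (0–4.2 m) = ½×21.37×4.2 = 44.87. P₂ (4.2–8.6 m) = ½(21.37+32.48)×4.4 = 118.5.
P_w = ½ γ_w h₂² = 0.5×9.81×4.4² = 94.96. Total = 44.87+118.5+94.96 = 258.3 kN/m.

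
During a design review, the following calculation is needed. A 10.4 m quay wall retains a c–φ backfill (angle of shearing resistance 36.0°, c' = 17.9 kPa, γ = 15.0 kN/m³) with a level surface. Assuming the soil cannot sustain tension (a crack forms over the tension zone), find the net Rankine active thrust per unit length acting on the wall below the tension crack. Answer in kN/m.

K_a = 0.2596; √K_a = 0.5095.
Tension-crack depth z_c = 2c/(γ√K_a) = 2×17.9/(15.0×0.5095) = 4.684 m.
σ_a at base = K_a γ H − 2c√K_a = 0.2596×15.0×10.4 − 2×17.9×0.5095 = 22.26 kPa.
P_a = ½ × 22.26 × (H − z_c) = 0.5×22.26×5.716 = 63.62 kN/m.

63.6 kN/m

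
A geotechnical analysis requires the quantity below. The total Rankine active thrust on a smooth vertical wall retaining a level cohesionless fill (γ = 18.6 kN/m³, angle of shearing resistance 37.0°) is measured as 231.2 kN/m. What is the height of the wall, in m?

K_a = 0.2486. P_a = ½ K_a γ H² ⇒ H = √(2P_a/(K_a γ)).
H = √(2×231.2/(0.2486×18.6)) = 10.00 m.

10.0 m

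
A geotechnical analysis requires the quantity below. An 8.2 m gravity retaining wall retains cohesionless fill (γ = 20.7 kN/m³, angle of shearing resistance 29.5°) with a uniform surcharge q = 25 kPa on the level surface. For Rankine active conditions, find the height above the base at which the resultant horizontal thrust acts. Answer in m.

K_a = 0.3401.
Triangular part P₁ = ½K_aγH² = 236.7 at H/3 = 2.733 m; rectangular part P₂ = K_a q H = 69.72 at H/2 = 4.100 m.
ȳ = (P₁·2.733 + P₂·4.100)/(P₁+P₂) = 3.044 m.

3.04 m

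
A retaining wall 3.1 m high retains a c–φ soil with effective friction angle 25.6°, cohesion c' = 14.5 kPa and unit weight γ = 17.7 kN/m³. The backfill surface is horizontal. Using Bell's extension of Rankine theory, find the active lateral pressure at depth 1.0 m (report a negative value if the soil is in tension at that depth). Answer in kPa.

-11.2 kPa

K_a = (1 − sin φ)/(1 + sin φ) = 0.3966.
σ_a = K_a γ z − 2c√K_a = 0.3966×17.7×1.0 − 2×14.5×0.6297 = -11.24 kPa.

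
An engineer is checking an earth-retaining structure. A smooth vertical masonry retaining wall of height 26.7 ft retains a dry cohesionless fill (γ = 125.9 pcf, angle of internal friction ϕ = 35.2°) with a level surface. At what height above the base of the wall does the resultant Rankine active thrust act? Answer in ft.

K_a = 0.2687.
The pressure distribution is triangular, so the resultant acts at H/3 above the base = 26.7/3 = 8.900 ft.

8.90 ft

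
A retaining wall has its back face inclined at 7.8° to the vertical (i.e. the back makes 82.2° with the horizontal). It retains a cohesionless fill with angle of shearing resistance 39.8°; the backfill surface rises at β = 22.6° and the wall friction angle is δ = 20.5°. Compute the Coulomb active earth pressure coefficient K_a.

0.347

K_a = sin²(α+φ) / [sin²α · sin(α−δ) · (1 + √{sin(φ+δ)sin(φ−β) / (sin(α−δ)sin(α+β))})²].
With α = 82.2°, φ = 39.8°, δ = 20.5°, β = 22.6°: K_a = 0.3467.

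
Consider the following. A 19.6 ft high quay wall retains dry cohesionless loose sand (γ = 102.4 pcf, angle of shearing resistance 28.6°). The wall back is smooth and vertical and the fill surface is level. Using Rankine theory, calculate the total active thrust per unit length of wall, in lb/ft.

K_a = tan²(45° − φ/2) = 0.3525.
P_a = ½ K_a γ H² = 0.5 × 0.3525 × 102.4 × 19.6² = 6934 lb/ft.

6930 lb/ft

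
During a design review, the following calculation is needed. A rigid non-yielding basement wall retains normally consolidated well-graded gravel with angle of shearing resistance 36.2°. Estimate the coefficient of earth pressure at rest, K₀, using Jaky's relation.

0.409

K₀ = 1 − sin φ' = 1 − sin 36.2° = 0.4094.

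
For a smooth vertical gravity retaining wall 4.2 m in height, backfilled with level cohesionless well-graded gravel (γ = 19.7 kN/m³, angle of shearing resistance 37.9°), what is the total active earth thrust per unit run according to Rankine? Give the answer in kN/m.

41.5 kN/m

K_a = tan²(45° − φ/2) = 0.2389.
P_a = ½ K_a γ H² = 0.5 × 0.2389 × 19.7 × 4.2² = 41.52 kN/m.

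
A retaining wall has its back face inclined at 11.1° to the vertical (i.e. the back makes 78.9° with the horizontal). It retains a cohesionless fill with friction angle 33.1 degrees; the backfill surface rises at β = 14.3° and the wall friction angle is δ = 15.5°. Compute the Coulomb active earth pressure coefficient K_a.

K_a = sin²(α+φ) / [sin²α · sin(α−δ) · (1 + √{sin(φ+δ)sin(φ−β) / (sin(α−δ)sin(α+β))})²].
With α = 78.9°, φ = 33.1°, δ = 15.5°, β = 14.3°: K_a = 0.4319.

0.432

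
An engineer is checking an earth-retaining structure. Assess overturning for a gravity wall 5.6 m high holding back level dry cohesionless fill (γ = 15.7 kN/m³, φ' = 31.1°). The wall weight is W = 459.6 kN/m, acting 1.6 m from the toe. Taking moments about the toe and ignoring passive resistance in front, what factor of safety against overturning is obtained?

K_a = tan²(45° − 31.1°/2) = 0.3188.
P_a = ½K_aγH² = 0.5×0.3188×15.7×5.6² = 78.48 kN/m, acting at H/3 = 1.867 m above the base.
Overturning moment M_o = P_a × H/3 = 78.48 × 1.867 = 146.5.
Resisting moment M_r = W × 1.6 = 459.6 × 1.6 = 735.4.
FS_overturning = M_r/M_o = 735.4/146.5 = 5.020.

5.02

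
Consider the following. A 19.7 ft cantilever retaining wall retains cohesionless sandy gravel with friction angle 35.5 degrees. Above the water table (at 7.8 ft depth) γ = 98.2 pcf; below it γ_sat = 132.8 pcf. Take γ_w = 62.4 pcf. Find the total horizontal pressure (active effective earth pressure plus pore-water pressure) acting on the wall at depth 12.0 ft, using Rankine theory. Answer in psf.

544 psf

K_a = (1 − sin φ)/(1 + sin φ) = 0.2653.
γ' = 132.8 − 62.4 = 70.40 pcf.
Effective vertical stress at 12.0 ft: σ'_v = 98.2×7.8 + 70.40×4.20 = 1062 psf.
σ'_h = K_a σ'_v = 0.2653 × 1062 = 281.6 psf; u = γ_w × 4.20 = 262.1 psf.
Total σ_h = 281.6 + 262.1 = 543.7 psf.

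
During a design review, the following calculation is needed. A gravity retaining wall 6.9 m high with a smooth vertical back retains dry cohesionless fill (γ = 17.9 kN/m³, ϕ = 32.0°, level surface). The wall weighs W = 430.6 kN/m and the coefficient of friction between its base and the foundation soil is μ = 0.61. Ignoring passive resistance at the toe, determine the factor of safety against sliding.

2.01

K_a = tan²(45° − 32.0°/2) = 0.3073.
P_a = ½K_aγH² = 0.5×0.3073×17.9×6.9² = 130.9 kN/m, acting at H/3 = 2.300 m above the base.
FS_sliding = μW / P_a = 0.61×430.6 / 130.9 = 2.006.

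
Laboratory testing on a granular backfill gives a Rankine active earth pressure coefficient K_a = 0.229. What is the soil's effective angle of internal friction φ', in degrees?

38.9°

K_a = tan²(45° − φ/2) ⇒ 45° − φ/2 = arctan(√0.229) = 25.57°.
φ = 2(45° − 25.57°) = 38.85°.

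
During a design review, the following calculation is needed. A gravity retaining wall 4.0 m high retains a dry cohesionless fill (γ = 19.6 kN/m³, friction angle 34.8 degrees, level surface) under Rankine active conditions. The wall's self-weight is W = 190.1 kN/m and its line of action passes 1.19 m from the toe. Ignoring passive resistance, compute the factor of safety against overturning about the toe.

3.96

K_a = tan²(45° − 34.8°/2) = 0.2733.
P_a = ½K_aγH² = 0.5×0.2733×19.6×4.0² = 42.85 kN/m, acting at H/3 = 1.333 m above the base.
Overturning moment M_o = P_a × H/3 = 42.85 × 1.333 = 57.14.
Resisting moment M_r = W × 1.19 = 190.1 × 1.19 = 226.2.
FS_overturning = M_r/M_o = 226.2/57.14 = 3.959.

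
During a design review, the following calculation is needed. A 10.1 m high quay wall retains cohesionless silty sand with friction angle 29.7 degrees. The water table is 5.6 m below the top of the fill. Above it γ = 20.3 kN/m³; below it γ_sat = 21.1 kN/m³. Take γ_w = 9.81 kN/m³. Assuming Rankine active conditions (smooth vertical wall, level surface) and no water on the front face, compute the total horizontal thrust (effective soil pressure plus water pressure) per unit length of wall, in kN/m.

418 kN/m

K_a = tan²(45° − φ/2) = 0.3374.
γ' = 21.1 − 9.81 = 11.29 kN/m³. Depth below WT = 4.5 m.
σ'_h at WT = K_a γ d_w = 38.35 kPa; at base = 38.35 + K_a γ' × 4.5 = 55.49 kPa.
P₁ (0–5.6 m) = ½×38.35×5.6 = 107.4. P₂ (5.6–10.1 m) = ½(38.35+55.49)×4.5 = 211.2.
P_w = ½ γ_w h₂² = 0.5×9.81×4.5² = 99.33. Total = 107.4+211.2+99.33 = 417.9 kN/m.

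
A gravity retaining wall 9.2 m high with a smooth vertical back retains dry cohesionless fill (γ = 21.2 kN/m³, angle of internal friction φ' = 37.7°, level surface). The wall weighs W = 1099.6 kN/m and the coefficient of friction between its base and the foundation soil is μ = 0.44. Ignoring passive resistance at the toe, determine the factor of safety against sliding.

2.24

K_a = tan²(45° − 37.7°/2) = 0.2411.
P_a = ½K_aγH² = 0.5×0.2411×21.2×9.2² = 216.3 kN/m, acting at H/3 = 3.067 m above the base.
FS_sliding = μW / P_a = 0.44×1099.6 / 216.3 = 2.237.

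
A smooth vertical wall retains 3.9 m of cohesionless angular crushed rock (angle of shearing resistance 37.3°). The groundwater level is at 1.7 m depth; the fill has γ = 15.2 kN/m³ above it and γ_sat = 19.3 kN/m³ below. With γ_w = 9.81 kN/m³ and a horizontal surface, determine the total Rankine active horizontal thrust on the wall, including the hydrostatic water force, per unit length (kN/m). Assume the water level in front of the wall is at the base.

48.7 kN/m

K_a = tan²(45° − φ/2) = 0.2453.
γ' = 19.3 − 9.81 = 9.490 kN/m³. Depth below WT = 2.2 m.
σ'_h at WT = K_a γ d_w = 6.340 kPa; at base = 6.340 + K_a γ' × 2.2 = 11.46 kPa.
P₁ (0–1.7 m) = ½×6.340×1.7 = 5.389. P₂ (1.7–3.9 m) = ½(6.340+11.46)×2.2 = 19.58.
P_w = ½ γ_w h₂² = 0.5×9.81×2.2² = 23.74. Total = 5.389+19.58+23.74 = 48.71 kN/m.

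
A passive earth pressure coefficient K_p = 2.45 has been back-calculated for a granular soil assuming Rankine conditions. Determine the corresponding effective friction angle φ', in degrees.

24.9°

K_p = (1+sin φ)/(1−sin φ) ⇒ sin φ = (K_p − 1)/(K_p + 1) = 0.4203.
φ = arcsin(0.4203) = 24.85°.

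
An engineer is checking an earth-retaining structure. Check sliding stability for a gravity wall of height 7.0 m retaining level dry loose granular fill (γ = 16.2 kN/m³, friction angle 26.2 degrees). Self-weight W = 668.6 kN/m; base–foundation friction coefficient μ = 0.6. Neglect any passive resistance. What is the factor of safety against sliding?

2.61

K_a = tan²(45° − 26.2°/2) = 0.3874.
P_a = ½K_aγH² = 0.5×0.3874×16.2×7.0² = 153.8 kN/m, acting at H/3 = 2.333 m above the base.
FS_sliding = μW / P_a = 0.6×668.6 / 153.8 = 2.609.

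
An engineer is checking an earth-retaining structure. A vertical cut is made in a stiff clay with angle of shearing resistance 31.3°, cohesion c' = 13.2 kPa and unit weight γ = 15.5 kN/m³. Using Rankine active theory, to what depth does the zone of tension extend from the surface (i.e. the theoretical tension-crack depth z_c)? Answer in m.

3.03 m

K_a = tan²(45° − 31.3°/2) = 0.3162; √K_a = 0.5623.
The active pressure is zero where K_a γ z = 2c√K_a, so z_c = 2c/(γ√K_a) = 2×13.2/(15.5×0.5623) = 3.029 m.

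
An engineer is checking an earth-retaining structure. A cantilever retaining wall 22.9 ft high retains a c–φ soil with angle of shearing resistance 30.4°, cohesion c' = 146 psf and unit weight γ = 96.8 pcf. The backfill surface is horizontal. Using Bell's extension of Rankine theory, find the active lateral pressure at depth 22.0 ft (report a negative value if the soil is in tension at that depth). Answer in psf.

531 psf

K_a = (1 − sin φ)/(1 + sin φ) = 0.3280.
σ_a = K_a γ z − 2c√K_a = 0.3280×96.8×22.0 − 2×146×0.5727 = 531.3 psf.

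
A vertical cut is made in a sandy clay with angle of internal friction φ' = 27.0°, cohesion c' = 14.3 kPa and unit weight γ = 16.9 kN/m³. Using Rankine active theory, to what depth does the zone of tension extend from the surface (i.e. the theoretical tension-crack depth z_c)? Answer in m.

K_a = tan²(45° − 27.0°/2) = 0.3755; √K_a = 0.6128.
The active pressure is zero where K_a γ z = 2c√K_a, so z_c = 2c/(γ√K_a) = 2×14.3/(16.9×0.6128) = 2.762 m.

2.76 m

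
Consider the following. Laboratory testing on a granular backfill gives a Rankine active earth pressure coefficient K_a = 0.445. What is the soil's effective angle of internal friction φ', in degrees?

K_a = tan²(45° − φ/2) ⇒ 45° − φ/2 = arctan(√0.445) = 33.71°.
φ = 2(45° − 33.71°) = 22.59°.

22.6°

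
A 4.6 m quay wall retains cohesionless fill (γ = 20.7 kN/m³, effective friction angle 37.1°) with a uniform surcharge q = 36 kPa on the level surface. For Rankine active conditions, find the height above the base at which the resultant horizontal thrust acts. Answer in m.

1.86 m

K_a = 0.2475.
Triangular part P₁ = ½K_aγH² = 54.20 at H/3 = 1.533 m; rectangular part P₂ = K_a q H = 40.99 at H/2 = 2.300 m.
ȳ = (P₁·1.533 + P₂·2.300)/(P₁+P₂) = 1.863 m.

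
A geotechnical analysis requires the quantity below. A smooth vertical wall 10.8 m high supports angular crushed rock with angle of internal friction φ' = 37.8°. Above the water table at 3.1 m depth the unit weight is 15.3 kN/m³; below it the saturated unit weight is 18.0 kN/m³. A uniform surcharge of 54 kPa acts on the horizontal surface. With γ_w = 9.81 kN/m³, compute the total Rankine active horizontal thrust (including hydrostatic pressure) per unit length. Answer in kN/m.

594 kN/m

K_a = tan²(45° − φ/2) = 0.2400.
γ' = 18.0 − 9.81 = 8.190 kN/m³. h₂ = H − d_w = 7.7 m.
σ'_h: at surface K_a·q = 12.96; at WT K_a(q+γd_w) = 24.34; at base K_a(q+γd_w+γ'h₂) = 39.48 kPa.
P₁ = ½(12.96+24.34)×3.1 = 57.82; P₂ = ½(24.34+39.48)×7.7 = 245.7; P_w = ½γ_w h₂² = 290.8.
Total = 57.82+245.7+290.8 = 594.3 kN/m.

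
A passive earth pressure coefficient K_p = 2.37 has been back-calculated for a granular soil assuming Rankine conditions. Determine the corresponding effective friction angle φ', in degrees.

K_p = (1+sin φ)/(1−sin φ) ⇒ sin φ = (K_p − 1)/(K_p + 1) = 0.4065.
φ = arcsin(0.4065) = 23.99°.

24.0°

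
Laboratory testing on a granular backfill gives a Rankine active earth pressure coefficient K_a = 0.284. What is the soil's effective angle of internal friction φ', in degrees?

33.9°

K_a = tan²(45° − φ/2) ⇒ 45° − φ/2 = arctan(√0.284) = 28.05°.
φ = 2(45° − 28.05°) = 33.89°.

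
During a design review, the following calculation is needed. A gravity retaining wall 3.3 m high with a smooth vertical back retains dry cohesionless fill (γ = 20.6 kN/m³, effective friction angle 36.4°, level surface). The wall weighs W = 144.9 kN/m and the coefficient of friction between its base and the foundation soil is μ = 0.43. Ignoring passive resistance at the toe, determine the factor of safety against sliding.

K_a = tan²(45° − 36.4°/2) = 0.2552.
P_a = ½K_aγH² = 0.5×0.2552×20.6×3.3² = 28.62 kN/m, acting at H/3 = 1.100 m above the base.
FS_sliding = μW / P_a = 0.43×144.9 / 28.62 = 2.177.

2.18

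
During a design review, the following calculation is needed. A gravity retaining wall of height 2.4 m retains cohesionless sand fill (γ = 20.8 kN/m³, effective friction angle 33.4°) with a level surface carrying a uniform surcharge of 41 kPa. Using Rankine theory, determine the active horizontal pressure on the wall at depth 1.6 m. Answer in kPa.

21.5 kPa

K_a = (1 − sin φ)/(1 + sin φ) = 0.2899.
σ_v = γz + q = 20.8 × 1.6 + 41 = 74.28 kPa.
σ_h = K_a σ_v = 0.2899 × 74.28 = 21.54 kPa.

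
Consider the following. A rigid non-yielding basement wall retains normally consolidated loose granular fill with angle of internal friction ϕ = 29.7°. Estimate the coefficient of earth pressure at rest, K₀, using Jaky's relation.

K₀ = 1 − sin φ' = 1 − sin 29.7° = 0.5045.

0.505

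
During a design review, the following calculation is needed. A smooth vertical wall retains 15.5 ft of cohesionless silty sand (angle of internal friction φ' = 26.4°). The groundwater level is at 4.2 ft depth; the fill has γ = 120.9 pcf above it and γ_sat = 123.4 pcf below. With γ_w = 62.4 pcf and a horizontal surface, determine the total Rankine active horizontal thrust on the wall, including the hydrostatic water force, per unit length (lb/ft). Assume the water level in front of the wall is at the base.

K_a = tan²(45° − φ/2) = 0.3844.
γ' = 123.4 − 62.4 = 61.00 pcf. Depth below WT = 11.3 ft.
σ'_h at WT = K_a γ d_w = 195.2 psf; at base = 195.2 + K_a γ' × 11.3 = 460.2 psf.
P₁ (0–4.2 ft) = ½×195.2×4.2 = 409.9. P₂ (4.2–15.5 ft) = ½(195.2+460.2)×11.3 = 3703.
P_w = ½ γ_w h₂² = 0.5×62.4×11.3² = 3984. Total = 409.9+3703+3984 = 8097 lb/ft.

8100 lb/ft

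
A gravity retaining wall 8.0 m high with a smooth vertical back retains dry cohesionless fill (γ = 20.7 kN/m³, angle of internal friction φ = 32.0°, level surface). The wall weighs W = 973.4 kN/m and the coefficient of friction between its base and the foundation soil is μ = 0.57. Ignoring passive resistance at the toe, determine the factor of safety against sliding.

K_a = tan²(45° − 32.0°/2) = 0.3073.
P_a = ½K_aγH² = 0.5×0.3073×20.7×8.0² = 203.5 kN/m, acting at H/3 = 2.667 m above the base.
FS_sliding = μW / P_a = 0.57×973.4 / 203.5 = 2.726.

2.73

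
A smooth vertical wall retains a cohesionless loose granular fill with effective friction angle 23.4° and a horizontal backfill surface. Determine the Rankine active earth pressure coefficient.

0.431

K_a = (1 − sin φ)/(1 + sin φ) = (1 − sin 23.4°)/(1 + sin 23.4°) = 0.4315.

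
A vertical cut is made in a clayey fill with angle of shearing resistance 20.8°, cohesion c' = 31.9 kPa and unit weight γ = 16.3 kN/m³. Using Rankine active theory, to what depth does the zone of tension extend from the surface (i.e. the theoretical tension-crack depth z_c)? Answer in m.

K_a = tan²(45° − 20.8°/2) = 0.4759; √K_a = 0.6899.
The active pressure is zero where K_a γ z = 2c√K_a, so z_c = 2c/(γ√K_a) = 2×31.9/(16.3×0.6899) = 5.674 m.

5.67 m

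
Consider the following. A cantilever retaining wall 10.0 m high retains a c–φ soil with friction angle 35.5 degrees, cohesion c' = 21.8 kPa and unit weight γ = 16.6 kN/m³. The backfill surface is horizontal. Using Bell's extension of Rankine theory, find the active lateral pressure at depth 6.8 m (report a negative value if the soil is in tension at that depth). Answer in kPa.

K_a = (1 − sin φ)/(1 + sin φ) = 0.2653.
σ_a = K_a γ z − 2c√K_a = 0.2653×16.6×6.8 − 2×21.8×0.5150 = 7.487 kPa.

7.49 kPa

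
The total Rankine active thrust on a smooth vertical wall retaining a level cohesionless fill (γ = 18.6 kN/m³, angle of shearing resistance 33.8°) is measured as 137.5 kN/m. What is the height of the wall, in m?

7.20 m

K_a = 0.2851. P_a = ½ K_a γ H² ⇒ H = √(2P_a/(K_a γ)).
H = √(2×137.5/(0.2851×18.6)) = 7.201 m.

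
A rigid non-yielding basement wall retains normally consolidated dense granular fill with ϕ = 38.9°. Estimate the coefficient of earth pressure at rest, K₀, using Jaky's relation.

K₀ = 1 − sin φ' = 1 − sin 38.9° = 0.3720.

0.372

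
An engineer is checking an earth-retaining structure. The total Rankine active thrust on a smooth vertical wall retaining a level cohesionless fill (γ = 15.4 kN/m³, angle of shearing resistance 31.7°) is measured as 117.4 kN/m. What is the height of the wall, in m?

K_a = 0.3111. P_a = ½ K_a γ H² ⇒ H = √(2P_a/(K_a γ)).
H = √(2×117.4/(0.3111×15.4)) = 7.001 m.

7.00 m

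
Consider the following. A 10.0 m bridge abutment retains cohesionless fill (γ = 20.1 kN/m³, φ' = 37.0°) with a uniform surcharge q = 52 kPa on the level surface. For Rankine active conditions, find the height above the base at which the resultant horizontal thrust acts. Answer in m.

3.90 m

K_a = 0.2486.
Triangular part P₁ = ½K_aγH² = 249.8 at H/3 = 3.333 m; rectangular part P₂ = K_a q H = 129.3 at H/2 = 5.000 m.
ȳ = (P₁·3.333 + P₂·5.000)/(P₁+P₂) = 3.902 m.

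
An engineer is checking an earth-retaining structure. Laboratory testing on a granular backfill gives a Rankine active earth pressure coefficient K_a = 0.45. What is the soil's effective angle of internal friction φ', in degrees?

K_a = tan²(45° − φ/2) ⇒ 45° − φ/2 = arctan(√0.45) = 33.85°.
φ = 2(45° − 33.85°) = 22.29°.

22.3°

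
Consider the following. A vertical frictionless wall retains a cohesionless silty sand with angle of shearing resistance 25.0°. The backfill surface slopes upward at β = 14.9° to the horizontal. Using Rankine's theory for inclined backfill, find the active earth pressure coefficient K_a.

0.468

K_a = cos β · (cos β − √(cos²β − cos²φ)) / (cos β + √(cos²β − cos²φ)).
cos β = 0.9664, cos φ = 0.9063, √(cos²β − cos²φ) = 0.3354.
K_a = 0.9664 × (0.9664 − 0.3354)/(0.9664 + 0.3354) = 0.4684.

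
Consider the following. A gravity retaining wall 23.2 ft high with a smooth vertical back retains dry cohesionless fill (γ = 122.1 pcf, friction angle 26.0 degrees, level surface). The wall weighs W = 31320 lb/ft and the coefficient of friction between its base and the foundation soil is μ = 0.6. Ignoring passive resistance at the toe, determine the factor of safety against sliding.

1.46

K_a = tan²(45° − 26.0°/2) = 0.3905.
P_a = ½K_aγH² = 0.5×0.3905×122.1×23.2² = 12830 lb/ft, acting at H/3 = 7.733 ft above the base.
FS_sliding = μW / P_a = 0.6×31320 / 12830 = 1.465.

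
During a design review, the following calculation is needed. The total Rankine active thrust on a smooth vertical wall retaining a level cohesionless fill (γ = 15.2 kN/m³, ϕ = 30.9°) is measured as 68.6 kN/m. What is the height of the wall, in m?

K_a = 0.3214. P_a = ½ K_a γ H² ⇒ H = √(2P_a/(K_a γ)).
H = √(2×68.6/(0.3214×15.2)) = 5.299 m.

5.30 m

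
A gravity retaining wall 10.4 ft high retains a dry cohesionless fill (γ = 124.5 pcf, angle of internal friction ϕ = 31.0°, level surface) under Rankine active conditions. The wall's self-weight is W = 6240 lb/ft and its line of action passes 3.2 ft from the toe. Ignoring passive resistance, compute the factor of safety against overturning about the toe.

K_a = tan²(45° − 31.0°/2) = 0.3201.
P_a = ½K_aγH² = 0.5×0.3201×124.5×10.4² = 2155 lb/ft, acting at H/3 = 3.467 ft above the base.
Overturning moment M_o = P_a × H/3 = 2155 × 3.467 = 7471.
Resisting moment M_r = W × 3.2 = 6240 × 3.2 = 19970.
FS_overturning = M_r/M_o = 19970/7471 = 2.673.

2.67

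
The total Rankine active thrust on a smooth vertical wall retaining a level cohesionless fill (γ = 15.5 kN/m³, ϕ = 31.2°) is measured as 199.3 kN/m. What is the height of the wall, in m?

9.00 m

K_a = 0.3175. P_a = ½ K_a γ H² ⇒ H = √(2P_a/(K_a γ)).
H = √(2×199.3/(0.3175×15.5)) = 9.000 m.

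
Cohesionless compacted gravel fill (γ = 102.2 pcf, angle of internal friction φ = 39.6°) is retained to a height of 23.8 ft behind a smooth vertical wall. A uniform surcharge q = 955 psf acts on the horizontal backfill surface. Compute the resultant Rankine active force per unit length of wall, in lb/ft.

11400 lb/ft

K_a = tan²(45° − φ/2) = 0.2214.
Soil triangle: ½ K_a γ H² = 0.5×0.2214×102.2×23.8² = 6409 lb/ft.
Surcharge rectangle: K_a q H = 0.2214×955×23.8 = 5033 lb/ft.
Total = 6409 + 5033 = 11440 lb/ft.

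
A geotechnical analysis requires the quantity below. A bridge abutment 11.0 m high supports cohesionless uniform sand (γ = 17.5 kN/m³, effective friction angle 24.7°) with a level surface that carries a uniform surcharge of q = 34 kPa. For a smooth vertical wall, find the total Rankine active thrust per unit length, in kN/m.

588 kN/m

K_a = tan²(45° − φ/2) = 0.4106.
Soil triangle: ½ K_a γ H² = 0.5×0.4106×17.5×11.0² = 434.7 kN/m.
Surcharge rectangle: K_a q H = 0.4106×34×11.0 = 153.6 kN/m.
Total = 434.7 + 153.6 = 588.2 kN/m.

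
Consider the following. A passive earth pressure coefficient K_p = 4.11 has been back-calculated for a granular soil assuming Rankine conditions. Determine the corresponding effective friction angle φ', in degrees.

37.5°

K_p = (1+sin φ)/(1−sin φ) ⇒ sin φ = (K_p − 1)/(K_p + 1) = 0.6086.
φ = arcsin(0.6086) = 37.49°.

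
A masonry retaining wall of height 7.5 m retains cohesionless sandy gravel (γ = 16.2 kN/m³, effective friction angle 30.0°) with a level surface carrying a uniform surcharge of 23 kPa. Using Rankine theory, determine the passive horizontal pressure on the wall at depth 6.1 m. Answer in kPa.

K_p = (1 + sin φ)/(1 − sin φ) = 3.000.
σ_v = γz + q = 16.2 × 6.1 + 23 = 121.8 kPa.
σ_h = K_p σ_v = 3.000 × 121.8 = 365.5 kPa.

365 kPa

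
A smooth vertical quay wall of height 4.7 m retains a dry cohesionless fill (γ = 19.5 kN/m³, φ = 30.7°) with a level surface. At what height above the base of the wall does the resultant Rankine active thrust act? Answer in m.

1.57 m

K_a = 0.3240.
The pressure distribution is triangular, so the resultant acts at H/3 above the base = 4.7/3 = 1.567 m.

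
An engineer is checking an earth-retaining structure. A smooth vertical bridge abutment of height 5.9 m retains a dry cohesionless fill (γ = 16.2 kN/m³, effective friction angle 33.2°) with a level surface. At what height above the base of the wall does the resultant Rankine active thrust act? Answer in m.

K_a = 0.2924.
The pressure distribution is triangular, so the resultant acts at H/3 above the base = 5.9/3 = 1.967 m.

1.97 m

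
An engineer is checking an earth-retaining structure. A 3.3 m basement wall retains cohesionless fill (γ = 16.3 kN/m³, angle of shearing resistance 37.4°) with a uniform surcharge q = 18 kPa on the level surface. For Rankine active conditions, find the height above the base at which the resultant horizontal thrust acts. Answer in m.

K_a = 0.2443.
Triangular part P₁ = ½K_aγH² = 21.68 at H/3 = 1.100 m; rectangular part P₂ = K_a q H = 14.51 at H/2 = 1.650 m.
ȳ = (P₁·1.100 + P₂·1.650)/(P₁+P₂) = 1.321 m.

1.32 m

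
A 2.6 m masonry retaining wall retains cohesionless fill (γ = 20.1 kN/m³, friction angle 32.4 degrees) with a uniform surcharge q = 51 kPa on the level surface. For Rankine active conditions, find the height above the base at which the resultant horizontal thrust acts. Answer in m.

1.15 m

K_a = 0.3022.
Triangular part P₁ = ½K_aγH² = 20.53 at H/3 = 0.8667 m; rectangular part P₂ = K_a q H = 40.08 at H/2 = 1.300 m.
ȳ = (P₁·0.8667 + P₂·1.300)/(P₁+P₂) = 1.153 m.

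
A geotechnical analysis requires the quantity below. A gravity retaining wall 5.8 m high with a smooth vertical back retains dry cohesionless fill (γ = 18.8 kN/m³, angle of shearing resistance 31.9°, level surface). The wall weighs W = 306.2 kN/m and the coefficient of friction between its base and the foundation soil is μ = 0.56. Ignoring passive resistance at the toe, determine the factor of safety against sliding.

1.76

K_a = tan²(45° − 31.9°/2) = 0.3085.
P_a = ½K_aγH² = 0.5×0.3085×18.8×5.8² = 97.56 kN/m, acting at H/3 = 1.933 m above the base.
FS_sliding = μW / P_a = 0.56×306.2 / 97.56 = 1.758.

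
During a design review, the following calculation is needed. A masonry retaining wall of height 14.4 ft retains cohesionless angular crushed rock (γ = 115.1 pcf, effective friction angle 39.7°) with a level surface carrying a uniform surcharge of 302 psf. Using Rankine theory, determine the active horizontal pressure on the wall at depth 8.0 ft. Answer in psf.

270 psf

K_a = (1 − sin φ)/(1 + sin φ) = 0.2204.
σ_v = γz + q = 115.1 × 8.0 + 302 = 1223 psf.
σ_h = K_a σ_v = 0.2204 × 1223 = 269.5 psf.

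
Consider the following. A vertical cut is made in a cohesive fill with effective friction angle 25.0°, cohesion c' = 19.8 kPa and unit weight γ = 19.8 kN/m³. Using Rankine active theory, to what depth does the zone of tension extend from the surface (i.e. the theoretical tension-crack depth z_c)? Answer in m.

K_a = tan²(45° − 25.0°/2) = 0.4059; √K_a = 0.6371.
The active pressure is zero where K_a γ z = 2c√K_a, so z_c = 2c/(γ√K_a) = 2×19.8/(19.8×0.6371) = 3.139 m.

3.14 m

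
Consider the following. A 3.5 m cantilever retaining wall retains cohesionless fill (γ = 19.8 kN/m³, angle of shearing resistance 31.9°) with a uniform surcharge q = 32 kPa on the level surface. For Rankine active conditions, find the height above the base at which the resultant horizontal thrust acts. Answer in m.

1.45 m

K_a = 0.3085.
Triangular part P₁ = ½K_aγH² = 37.42 at H/3 = 1.167 m; rectangular part P₂ = K_a q H = 34.55 at H/2 = 1.750 m.
ȳ = (P₁·1.167 + P₂·1.750)/(P₁+P₂) = 1.447 m.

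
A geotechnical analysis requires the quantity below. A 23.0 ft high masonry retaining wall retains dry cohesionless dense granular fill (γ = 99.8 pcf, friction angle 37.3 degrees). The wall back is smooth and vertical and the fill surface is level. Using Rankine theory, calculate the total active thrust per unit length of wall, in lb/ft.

6480 lb/ft

K_a = tan²(45° − φ/2) = 0.2453.
P_a = ½ K_a γ H² = 0.5 × 0.2453 × 99.8 × 23.0² = 6476 lb/ft.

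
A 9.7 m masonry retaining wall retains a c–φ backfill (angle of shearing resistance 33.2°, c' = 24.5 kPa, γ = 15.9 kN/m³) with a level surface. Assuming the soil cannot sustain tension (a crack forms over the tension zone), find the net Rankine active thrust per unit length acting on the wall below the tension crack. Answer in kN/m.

K_a = 0.2924; √K_a = 0.5407.
Tension-crack depth z_c = 2c/(γ√K_a) = 2×24.5/(15.9×0.5407) = 5.700 m.
σ_a at base = K_a γ H − 2c√K_a = 0.2924×15.9×9.7 − 2×24.5×0.5407 = 18.60 kPa.
P_a = ½ × 18.60 × (H − z_c) = 0.5×18.60×4.000 = 37.19 kN/m.

37.2 kN/m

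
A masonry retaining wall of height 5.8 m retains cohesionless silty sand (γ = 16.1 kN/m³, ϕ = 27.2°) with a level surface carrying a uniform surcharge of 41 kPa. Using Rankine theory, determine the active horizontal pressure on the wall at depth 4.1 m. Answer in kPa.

39.9 kPa

K_a = (1 − sin φ)/(1 + sin φ) = 0.3726.
σ_v = γz + q = 16.1 × 4.1 + 41 = 107.0 kPa.
σ_h = K_a σ_v = 0.3726 × 107.0 = 39.87 kPa.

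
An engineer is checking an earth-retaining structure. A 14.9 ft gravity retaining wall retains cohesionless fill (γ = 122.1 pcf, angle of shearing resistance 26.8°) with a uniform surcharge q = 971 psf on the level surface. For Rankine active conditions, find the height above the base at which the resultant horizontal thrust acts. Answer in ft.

K_a = 0.3785.
Triangular part P₁ = ½K_aγH² = 5130 at H/3 = 4.967 ft; rectangular part P₂ = K_a q H = 5476 at H/2 = 7.450 ft.
ȳ = (P₁·4.967 + P₂·7.450)/(P₁+P₂) = 6.249 ft.

6.25 ft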